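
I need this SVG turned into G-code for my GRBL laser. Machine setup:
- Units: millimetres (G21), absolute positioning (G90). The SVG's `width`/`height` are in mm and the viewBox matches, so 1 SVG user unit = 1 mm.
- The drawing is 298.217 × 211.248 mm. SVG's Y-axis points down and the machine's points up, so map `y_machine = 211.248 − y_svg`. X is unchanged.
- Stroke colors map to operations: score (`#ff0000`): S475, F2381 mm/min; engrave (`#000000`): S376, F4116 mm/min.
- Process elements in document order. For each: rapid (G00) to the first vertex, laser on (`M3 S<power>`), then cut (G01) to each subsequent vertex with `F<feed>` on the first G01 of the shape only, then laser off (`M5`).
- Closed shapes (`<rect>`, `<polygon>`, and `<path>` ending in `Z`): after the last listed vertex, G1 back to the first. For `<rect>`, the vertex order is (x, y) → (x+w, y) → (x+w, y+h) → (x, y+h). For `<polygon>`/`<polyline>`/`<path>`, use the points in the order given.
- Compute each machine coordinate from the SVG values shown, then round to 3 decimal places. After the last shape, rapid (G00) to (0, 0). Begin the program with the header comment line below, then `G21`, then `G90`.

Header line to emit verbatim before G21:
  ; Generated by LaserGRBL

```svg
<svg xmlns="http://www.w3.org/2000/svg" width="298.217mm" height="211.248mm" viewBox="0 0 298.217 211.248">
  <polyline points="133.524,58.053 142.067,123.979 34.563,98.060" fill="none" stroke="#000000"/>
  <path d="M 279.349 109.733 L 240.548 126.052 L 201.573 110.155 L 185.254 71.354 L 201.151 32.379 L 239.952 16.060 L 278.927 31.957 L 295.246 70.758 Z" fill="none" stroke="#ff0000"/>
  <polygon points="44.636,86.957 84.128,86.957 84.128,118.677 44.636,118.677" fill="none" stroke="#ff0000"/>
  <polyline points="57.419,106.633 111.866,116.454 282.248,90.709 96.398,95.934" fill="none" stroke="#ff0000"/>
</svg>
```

viewBox `0 0 298.217 211.248` with mm width/height → 1 unit = 1 mm. Flip: y_m = 211.248 − y_svg.

**Shape 1** — `<polyline>` open polyline, stroke `#000000` → engrave (S376, F4116). Machine vertices: (133.524,153.195) → (142.067,87.269) → (34.563,113.188). Open path.

**Shape 2** — `<path>` regular polygon, stroke `#ff0000` → score (S475, F2381). Machine vertices: (279.349,101.515) → (240.548,85.196) → (201.573,101.093) → (185.254,139.894) → (201.151,178.869) → (239.952,195.188) → (278.927,179.291) → (295.246,140.490) → (279.349,101.515). Closed: final G1 returns to the first vertex.

**Shape 3** — `<polygon>` rectangle, stroke `#ff0000` → score (S475, F2381). Machine vertices: (44.636,124.291) → (84.128,124.291) → (84.128,92.571) → (44.636,92.571) → (44.636,124.291). Closed: final G1 returns to the first vertex.

**Shape 4** — `<polyline>` open polyline, stroke `#ff0000` → score (S475, F2381). Machine vertices: (57.419,104.615) → (111.866,94.794) → (282.248,120.539) → (96.398,115.314). Open path.

; Generated by LaserGRBL
G21
G90
G00 X133.524 Y153.195
M3 S376
G01 X142.067 Y87.269 F4116
G01 X34.563 Y113.188
M5
G00 X279.349 Y101.515
M3 S475
G01 X240.548 Y85.196 F2381
G01 X201.573 Y101.093
G01 X185.254 Y139.894
G01 X201.151 Y178.869
G01 X239.952 Y195.188
G01 X278.927 Y179.291
G01 X295.246 Y140.490
G01 X279.349 Y101.515
M5
G00 X44.636 Y124.291
M3 S475
G01 X84.128 Y124.291 F2381
G01 X84.128 Y92.571
G01 X44.636 Y92.571
G01 X44.636 Y124.291
M5
G00 X57.419 Y104.615
M3 S475
G01 X111.866 Y94.794 F2381
G01 X282.248 Y120.539
G01 X96.398 Y115.314
M5
G00 X0.000 Y0.000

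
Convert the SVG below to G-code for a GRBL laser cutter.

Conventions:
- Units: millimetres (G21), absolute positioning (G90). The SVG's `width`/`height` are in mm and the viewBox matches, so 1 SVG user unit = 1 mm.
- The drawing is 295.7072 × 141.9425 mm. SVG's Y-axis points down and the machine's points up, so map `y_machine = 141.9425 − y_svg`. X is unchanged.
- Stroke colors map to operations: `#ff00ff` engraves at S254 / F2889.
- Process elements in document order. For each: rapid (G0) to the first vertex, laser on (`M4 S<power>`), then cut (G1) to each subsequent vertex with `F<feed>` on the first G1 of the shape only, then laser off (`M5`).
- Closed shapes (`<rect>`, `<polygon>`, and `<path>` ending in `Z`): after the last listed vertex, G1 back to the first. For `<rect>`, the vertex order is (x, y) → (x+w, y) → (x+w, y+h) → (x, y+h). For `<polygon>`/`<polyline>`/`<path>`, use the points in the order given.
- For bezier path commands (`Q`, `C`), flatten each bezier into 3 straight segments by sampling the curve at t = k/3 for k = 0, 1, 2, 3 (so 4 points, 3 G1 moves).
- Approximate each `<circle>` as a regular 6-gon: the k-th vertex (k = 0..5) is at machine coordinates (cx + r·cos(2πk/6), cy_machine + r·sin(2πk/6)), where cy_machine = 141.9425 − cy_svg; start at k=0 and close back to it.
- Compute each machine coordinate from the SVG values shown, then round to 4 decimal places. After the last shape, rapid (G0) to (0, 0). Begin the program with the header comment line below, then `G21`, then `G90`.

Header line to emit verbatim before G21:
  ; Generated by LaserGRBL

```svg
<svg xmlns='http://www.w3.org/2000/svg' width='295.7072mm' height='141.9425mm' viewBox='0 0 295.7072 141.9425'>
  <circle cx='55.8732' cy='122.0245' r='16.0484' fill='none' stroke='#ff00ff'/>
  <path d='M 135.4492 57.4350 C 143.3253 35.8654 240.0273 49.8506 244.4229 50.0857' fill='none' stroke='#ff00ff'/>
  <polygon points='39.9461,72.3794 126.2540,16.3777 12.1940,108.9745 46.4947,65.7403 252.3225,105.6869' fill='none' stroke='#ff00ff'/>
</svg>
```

; Generated by LaserGRBL
G21
G90
G0 X71.9216 Y19.9180
M4 S254
G1 X63.8974 Y33.8163 F2889
G1 X47.8490 Y33.8163
G1 X39.8248 Y19.9180
G1 X47.8490 Y6.0197
G1 X63.8974 Y6.0197
G1 X71.9216 Y19.9180
M5
G0 X135.4492 Y84.5075
M4 S254
G1 X166.2253 Y96.0516 F2889
G1 X215.9671 Y94.8492
G1 X244.4229 Y91.8568
M5
G0 X39.9461 Y69.5631
M4 S254
G1 X126.2540 Y125.5648 F2889
G1 X12.1940 Y32.9680
G1 X46.4947 Y76.2022
G1 X252.3225 Y36.2556
G1 X39.9461 Y69.5631
M5
G0 X0.0000 Y0.0000

Since the viewBox matches the mm dimensions, user units are millimetres directly. The only transform is the Y-flip y_m = 141.9425 − y_svg.

Shape 1 is a circle drawn with `<circle>`. Its stroke #ff00ff means engrave at S254, F2889. After flipping Y the toolpath is (71.9216,19.9180) → (63.8974,33.8163) → (47.8490,33.8163) → (39.8248,19.9180) → (47.8490,6.0197) → (63.8974,6.0197) → (71.9216,19.9180), returning to the start.

Shape 2 is a cubic bezier drawn with `<path>`. Its stroke #ff00ff means engrave at S254, F2889. After flipping Y the toolpath is (135.4492,84.5075) → (166.2253,96.0516) → (215.9671,94.8492) → (244.4229,91.8568).

Shape 3 is a closed polygon drawn with `<polygon>`. Its stroke #ff00ff means engrave at S254, F2889. After flipping Y the toolpath is (39.9461,69.5631) → (126.2540,125.5648) → (12.1940,32.9680) → (46.4947,76.2022) → (252.3225,36.2556) → (39.9461,69.5631), returning to the start.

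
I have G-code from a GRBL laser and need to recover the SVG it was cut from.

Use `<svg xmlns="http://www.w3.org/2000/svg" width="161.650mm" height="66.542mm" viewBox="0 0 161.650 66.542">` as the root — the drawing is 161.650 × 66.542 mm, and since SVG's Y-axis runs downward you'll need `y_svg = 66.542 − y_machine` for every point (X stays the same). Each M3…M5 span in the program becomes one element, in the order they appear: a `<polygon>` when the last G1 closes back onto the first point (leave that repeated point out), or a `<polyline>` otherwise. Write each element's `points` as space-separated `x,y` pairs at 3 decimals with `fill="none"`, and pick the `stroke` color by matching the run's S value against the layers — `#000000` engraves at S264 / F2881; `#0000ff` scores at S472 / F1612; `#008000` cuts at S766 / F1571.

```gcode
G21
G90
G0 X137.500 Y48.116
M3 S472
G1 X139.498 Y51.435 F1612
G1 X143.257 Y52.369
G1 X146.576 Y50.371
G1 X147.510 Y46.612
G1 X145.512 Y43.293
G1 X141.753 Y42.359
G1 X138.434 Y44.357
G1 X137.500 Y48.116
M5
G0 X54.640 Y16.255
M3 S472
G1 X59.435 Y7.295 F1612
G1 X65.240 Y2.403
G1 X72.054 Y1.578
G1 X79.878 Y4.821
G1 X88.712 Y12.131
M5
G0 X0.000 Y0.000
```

Machine Y-up, SVG Y-down with viewBox height 66.542, so y_svg = 66.542 − y_machine; X carries over. Every run uses S472, so all elements get stroke `#0000ff` (score).

Run 1: The run returns to its start, so emit a `<polygon>` with points (Y-flipped): 137.500,18.426 139.498,15.107 143.257,14.173 146.576,16.171 147.510,19.930 145.512,23.249 141.753,24.183 138.434,22.185.

Run 2: The run is open, so emit a `<polyline>` with points (Y-flipped): 54.640,50.287 59.435,59.247 65.240,64.139 72.054,64.964 79.878,61.721 88.712,54.411.

<svg xmlns="http://www.w3.org/2000/svg" width="161.650mm" height="66.542mm" viewBox="0 0 161.650 66.542">
  <polygon points="137.500,18.426 139.498,15.107 143.257,14.173 146.576,16.171 147.510,19.930 145.512,23.249 141.753,24.183 138.434,22.185" fill="none" stroke="#0000ff"/>
  <polyline points="54.640,50.287 59.435,59.247 65.240,64.139 72.054,64.964 79.878,61.721 88.712,54.411" fill="none" stroke="#0000ff"/>
</svg>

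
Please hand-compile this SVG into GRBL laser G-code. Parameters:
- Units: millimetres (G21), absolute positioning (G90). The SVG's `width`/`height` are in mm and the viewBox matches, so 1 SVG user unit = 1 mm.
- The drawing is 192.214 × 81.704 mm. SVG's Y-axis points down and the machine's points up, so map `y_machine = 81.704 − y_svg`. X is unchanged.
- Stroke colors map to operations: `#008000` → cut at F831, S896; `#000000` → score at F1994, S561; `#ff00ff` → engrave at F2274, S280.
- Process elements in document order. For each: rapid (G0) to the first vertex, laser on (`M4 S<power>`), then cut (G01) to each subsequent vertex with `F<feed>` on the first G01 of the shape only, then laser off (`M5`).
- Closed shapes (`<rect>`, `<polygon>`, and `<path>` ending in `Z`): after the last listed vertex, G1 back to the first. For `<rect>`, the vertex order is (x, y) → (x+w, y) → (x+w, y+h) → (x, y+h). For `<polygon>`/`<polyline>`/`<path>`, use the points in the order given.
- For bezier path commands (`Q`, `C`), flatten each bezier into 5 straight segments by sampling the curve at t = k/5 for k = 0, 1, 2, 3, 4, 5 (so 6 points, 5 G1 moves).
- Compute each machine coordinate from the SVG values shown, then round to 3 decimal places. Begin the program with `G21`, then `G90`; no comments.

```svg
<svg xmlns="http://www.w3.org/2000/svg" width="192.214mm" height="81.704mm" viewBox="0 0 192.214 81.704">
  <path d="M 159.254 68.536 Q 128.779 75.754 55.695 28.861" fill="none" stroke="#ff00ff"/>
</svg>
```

G21
G90
G0 X159.254 Y13.168
M4 S280
G01 X145.360 Y12.445 F2274
G01 X128.057 Y16.051
G01 X107.345 Y23.986
G01 X83.224 Y36.250
G01 X55.695 Y52.843
M5

1 u = 1 mm; y_m = 81.704 − y.

[1] `<path>` quadratic bezier, #ff00ff→engrave S280 F2274: (159.254,13.168) → (145.360,12.445) → (128.057,16.051) → (107.345,23.986) → (83.224,36.250) → (55.695,52.843)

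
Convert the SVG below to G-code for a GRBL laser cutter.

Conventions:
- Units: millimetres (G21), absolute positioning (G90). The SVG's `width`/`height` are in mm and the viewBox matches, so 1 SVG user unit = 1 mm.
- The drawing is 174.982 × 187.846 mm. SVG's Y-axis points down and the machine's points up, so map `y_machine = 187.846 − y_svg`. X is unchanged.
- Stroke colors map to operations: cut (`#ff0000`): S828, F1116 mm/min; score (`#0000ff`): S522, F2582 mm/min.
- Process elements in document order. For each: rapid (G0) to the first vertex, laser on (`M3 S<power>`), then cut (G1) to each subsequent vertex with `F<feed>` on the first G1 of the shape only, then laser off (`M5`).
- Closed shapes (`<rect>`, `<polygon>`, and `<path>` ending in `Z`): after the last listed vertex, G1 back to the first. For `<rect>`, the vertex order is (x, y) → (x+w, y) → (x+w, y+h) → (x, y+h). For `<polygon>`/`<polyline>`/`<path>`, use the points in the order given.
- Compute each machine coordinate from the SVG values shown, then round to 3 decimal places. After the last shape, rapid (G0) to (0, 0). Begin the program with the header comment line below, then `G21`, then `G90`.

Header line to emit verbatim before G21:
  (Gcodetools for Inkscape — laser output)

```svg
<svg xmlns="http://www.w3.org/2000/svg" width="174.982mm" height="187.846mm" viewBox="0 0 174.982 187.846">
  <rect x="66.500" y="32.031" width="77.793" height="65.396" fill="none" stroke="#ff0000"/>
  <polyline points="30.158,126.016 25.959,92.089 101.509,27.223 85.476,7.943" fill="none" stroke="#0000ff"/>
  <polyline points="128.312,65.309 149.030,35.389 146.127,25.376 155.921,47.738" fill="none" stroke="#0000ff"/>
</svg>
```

viewBox `0 0 174.982 187.846` with mm width/height → 1 unit = 1 mm. Flip: y_m = 187.846 − y_svg.

**Shape 1** — `<rect>` rectangle, stroke `#ff0000` → cut (S828, F1116). Machine vertices: (66.500,155.815) → (144.293,155.815) → (144.293,90.419) → (66.500,90.419) → (66.500,155.815). Closed: final G1 returns to the first vertex.

**Shape 2** — `<polyline>` open polyline, stroke `#0000ff` → score (S522, F2582). Machine vertices: (30.158,61.830) → (25.959,95.757) → (101.509,160.623) → (85.476,179.903). Open path.

**Shape 3** — `<polyline>` open polyline, stroke `#0000ff` → score (S522, F2582). Machine vertices: (128.312,122.537) → (149.030,152.457) → (146.127,162.470) → (155.921,140.108). Open path.

(Gcodetools for Inkscape — laser output)
G21
G90
G0 X66.500 Y155.815
M3 S828
G1 X144.293 Y155.815 F1116
G1 X144.293 Y90.419
G1 X66.500 Y90.419
G1 X66.500 Y155.815
M5
G0 X30.158 Y61.830
M3 S522
G1 X25.959 Y95.757 F2582
G1 X101.509 Y160.623
G1 X85.476 Y179.903
M5
G0 X128.312 Y122.537
M3 S522
G1 X149.030 Y152.457 F2582
G1 X146.127 Y162.470
G1 X155.921 Y140.108
M5
G0 X0.000 Y0.000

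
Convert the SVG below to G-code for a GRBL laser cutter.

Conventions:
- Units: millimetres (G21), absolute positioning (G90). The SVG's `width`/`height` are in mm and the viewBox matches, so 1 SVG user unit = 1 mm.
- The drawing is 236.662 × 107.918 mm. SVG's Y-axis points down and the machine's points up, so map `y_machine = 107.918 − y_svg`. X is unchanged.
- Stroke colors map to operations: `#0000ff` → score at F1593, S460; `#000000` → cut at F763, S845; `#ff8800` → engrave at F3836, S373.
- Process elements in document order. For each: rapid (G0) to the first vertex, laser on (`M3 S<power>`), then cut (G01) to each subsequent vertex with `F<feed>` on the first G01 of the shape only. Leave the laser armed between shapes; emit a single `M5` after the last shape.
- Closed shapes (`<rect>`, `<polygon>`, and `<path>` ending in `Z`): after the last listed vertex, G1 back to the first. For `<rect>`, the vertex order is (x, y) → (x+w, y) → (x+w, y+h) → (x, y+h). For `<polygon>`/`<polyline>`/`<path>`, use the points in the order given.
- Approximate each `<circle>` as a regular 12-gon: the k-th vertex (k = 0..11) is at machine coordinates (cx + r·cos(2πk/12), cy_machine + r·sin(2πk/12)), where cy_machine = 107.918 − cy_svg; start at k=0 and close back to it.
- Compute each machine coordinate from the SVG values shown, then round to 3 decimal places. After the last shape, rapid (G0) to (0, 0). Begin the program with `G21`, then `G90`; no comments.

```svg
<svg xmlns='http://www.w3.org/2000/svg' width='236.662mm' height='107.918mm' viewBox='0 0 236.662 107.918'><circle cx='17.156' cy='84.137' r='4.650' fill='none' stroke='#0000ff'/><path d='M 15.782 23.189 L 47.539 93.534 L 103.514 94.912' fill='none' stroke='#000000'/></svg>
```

viewBox `0 0 236.662 107.918` with mm width/height → 1 unit = 1 mm. Flip: y_m = 107.918 − y_svg.

**Shape 1** — `<circle>` circle, stroke `#0000ff` → score (S460, F1593). Machine vertices: (21.806,23.781) → (21.183,26.106) → (19.481,27.808) → (17.156,28.431) → (14.831,27.808) → (13.129,26.106) → (12.506,23.781) → (13.129,21.456) → (14.831,19.754) → (17.156,19.131) → (19.481,19.754) → (21.183,21.456) → (21.806,23.781). Closed: final G1 returns to the first vertex.

**Shape 2** — `<path>` open polyline, stroke `#000000` → cut (S845, F763). Machine vertices: (15.782,84.729) → (47.539,14.384) → (103.514,13.006). Open path.

G21
G90
G0 X21.806 Y23.781
M3 S460
G01 X21.183 Y26.106 F1593
G01 X19.481 Y27.808
G01 X17.156 Y28.431
G01 X14.831 Y27.808
G01 X13.129 Y26.106
G01 X12.506 Y23.781
G01 X13.129 Y21.456
G01 X14.831 Y19.754
G01 X17.156 Y19.131
G01 X19.481 Y19.754
G01 X21.183 Y21.456
G01 X21.806 Y23.781
G0 X15.782 Y84.729
M3 S845
G01 X47.539 Y14.384 F763
G01 X103.514 Y13.006
M5
G0 X0.000 Y0.000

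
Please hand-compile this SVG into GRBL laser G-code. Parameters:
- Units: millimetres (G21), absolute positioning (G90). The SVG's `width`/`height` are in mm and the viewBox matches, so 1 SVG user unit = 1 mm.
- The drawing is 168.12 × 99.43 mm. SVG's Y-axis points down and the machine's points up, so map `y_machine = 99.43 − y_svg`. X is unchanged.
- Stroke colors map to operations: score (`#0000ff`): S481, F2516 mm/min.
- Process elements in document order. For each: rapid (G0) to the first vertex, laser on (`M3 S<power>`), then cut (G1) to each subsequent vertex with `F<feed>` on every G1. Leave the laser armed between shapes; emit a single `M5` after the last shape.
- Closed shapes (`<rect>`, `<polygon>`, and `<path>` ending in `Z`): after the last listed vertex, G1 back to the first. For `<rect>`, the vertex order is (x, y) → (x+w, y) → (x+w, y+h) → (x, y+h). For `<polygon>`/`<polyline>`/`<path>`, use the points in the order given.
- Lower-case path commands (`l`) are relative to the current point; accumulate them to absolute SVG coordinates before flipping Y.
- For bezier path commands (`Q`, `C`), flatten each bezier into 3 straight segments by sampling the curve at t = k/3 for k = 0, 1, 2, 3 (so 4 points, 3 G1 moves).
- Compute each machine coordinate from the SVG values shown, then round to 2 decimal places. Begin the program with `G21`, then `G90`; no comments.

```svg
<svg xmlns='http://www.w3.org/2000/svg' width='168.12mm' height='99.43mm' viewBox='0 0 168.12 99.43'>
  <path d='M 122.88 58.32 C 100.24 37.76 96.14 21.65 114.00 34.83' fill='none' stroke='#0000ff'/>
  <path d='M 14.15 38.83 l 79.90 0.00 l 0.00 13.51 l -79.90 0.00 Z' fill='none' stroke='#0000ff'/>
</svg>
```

G21
G90
G0 X122.88 Y41.11
M3 S481
G1 X106.55 Y59.27 F2516
G1 X103.33 Y68.94 F2516
G1 X114.00 Y64.60 F2516
G0 X14.15 Y60.60
M3 S481
G1 X94.05 Y60.60 F2516
G1 X94.05 Y47.09 F2516
G1 X14.15 Y47.09 F2516
G1 X14.15 Y60.60 F2516
M5

1 u = 1 mm; y_m = 99.43 − y.

[1] `<path>` cubic bezier, #0000ff→score S481 F2516: (122.88,41.11) → (106.55,59.27) → (103.33,68.94) → (114.00,64.60)

[2] `<path>` rectangle, #0000ff→score S481 F2516: (14.15,60.60) → (94.05,60.60) → (94.05,47.09) → (14.15,47.09) → (14.15,60.60) (closed)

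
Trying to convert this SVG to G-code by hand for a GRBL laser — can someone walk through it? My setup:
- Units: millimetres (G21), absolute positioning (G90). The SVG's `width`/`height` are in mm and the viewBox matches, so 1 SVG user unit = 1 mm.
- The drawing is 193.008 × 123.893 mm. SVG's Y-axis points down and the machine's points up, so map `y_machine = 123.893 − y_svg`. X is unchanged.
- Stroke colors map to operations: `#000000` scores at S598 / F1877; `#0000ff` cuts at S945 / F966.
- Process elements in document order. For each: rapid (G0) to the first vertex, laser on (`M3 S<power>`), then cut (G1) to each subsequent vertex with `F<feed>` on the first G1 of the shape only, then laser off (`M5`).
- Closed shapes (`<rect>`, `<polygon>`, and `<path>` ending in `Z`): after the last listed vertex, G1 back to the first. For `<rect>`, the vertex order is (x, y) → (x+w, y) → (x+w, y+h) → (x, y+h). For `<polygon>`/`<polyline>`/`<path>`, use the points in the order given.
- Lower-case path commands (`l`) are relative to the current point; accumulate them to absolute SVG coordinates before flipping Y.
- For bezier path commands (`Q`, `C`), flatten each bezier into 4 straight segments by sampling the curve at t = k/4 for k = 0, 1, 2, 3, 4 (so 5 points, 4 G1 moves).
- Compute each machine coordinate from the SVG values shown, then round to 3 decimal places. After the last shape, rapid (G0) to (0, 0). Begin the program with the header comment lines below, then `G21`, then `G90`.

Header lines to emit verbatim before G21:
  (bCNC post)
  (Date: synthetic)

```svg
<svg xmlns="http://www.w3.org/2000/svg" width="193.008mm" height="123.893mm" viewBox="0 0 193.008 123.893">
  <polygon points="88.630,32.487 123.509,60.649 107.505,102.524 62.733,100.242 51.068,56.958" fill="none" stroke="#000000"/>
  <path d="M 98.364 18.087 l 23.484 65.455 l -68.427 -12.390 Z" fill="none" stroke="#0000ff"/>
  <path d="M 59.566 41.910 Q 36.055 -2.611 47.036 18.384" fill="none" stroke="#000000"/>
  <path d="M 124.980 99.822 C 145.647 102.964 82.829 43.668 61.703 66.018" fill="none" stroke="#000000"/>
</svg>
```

Since the viewBox matches the mm dimensions, user units are millimetres directly. The only transform is the Y-flip y_m = 123.893 − y_svg.

Shape 1 is a regular polygon drawn with `<polygon>`. Its stroke #000000 means score at S598, F1877. After flipping Y the toolpath is (88.630,91.406) → (123.509,63.244) → (107.505,21.369) → (62.733,23.651) → (51.068,66.935) → (88.630,91.406), returning to the start.

Shape 2 is a regular polygon drawn with `<path>`. Its stroke #0000ff means cut at S945, F966. After flipping Y the toolpath is (98.364,105.806) → (121.848,40.351) → (53.421,52.741) → (98.364,105.806), returning to the start.

Shape 3 is a quadratic bezier drawn with `<path>`. Its stroke #000000 means score at S598, F1877. After flipping Y the toolpath is (59.566,81.983) → (49.966,100.149) → (44.678,110.125) → (43.701,111.912) → (47.036,105.509).

Shape 4 is a cubic bezier drawn with `<path>`. Its stroke #000000 means score at S598, F1877. After flipping Y the toolpath is (124.980,24.071) → (126.783,31.170) → (109.014,48.176) → (83.409,61.580) → (61.703,57.875).

(bCNC post)
(Date: synthetic)
G21
G90
G0 X88.630 Y91.406
M3 S598
G1 X123.509 Y63.244 F1877
G1 X107.505 Y21.369
G1 X62.733 Y23.651
G1 X51.068 Y66.935
G1 X88.630 Y91.406
M5
G0 X98.364 Y105.806
M3 S945
G1 X121.848 Y40.351 F966
G1 X53.421 Y52.741
G1 X98.364 Y105.806
M5
G0 X59.566 Y81.983
M3 S598
G1 X49.966 Y100.149 F1877
G1 X44.678 Y110.125
G1 X43.701 Y111.912
G1 X47.036 Y105.509
M5
G0 X124.980 Y24.071
M3 S598
G1 X126.783 Y31.170 F1877
G1 X109.014 Y48.176
G1 X83.409 Y61.580
G1 X61.703 Y57.875
M5
G0 X0.000 Y0.000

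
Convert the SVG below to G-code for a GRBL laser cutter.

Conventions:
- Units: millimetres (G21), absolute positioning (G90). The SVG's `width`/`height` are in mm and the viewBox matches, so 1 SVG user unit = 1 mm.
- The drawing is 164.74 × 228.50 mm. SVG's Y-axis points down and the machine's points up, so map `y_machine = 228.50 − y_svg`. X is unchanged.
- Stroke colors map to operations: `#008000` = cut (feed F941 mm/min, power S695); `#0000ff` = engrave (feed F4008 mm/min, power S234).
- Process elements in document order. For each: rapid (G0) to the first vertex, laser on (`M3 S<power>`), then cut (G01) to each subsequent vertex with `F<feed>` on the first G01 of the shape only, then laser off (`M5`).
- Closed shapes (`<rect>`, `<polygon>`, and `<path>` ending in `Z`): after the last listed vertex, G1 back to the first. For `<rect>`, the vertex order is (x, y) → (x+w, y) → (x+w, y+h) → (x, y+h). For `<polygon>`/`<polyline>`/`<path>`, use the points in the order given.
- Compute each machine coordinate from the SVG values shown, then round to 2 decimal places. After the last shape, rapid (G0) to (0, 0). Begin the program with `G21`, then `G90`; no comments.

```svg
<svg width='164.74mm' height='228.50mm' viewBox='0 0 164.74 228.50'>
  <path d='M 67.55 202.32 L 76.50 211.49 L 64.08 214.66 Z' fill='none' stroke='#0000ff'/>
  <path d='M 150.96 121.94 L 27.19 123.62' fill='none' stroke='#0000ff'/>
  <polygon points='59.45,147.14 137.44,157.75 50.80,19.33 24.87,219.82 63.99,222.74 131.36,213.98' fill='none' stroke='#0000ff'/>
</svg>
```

G21
G90
G0 X67.55 Y26.18
M3 S234
G01 X76.50 Y17.01 F4008
G01 X64.08 Y13.84
G01 X67.55 Y26.18
M5
G0 X150.96 Y106.56
M3 S234
G01 X27.19 Y104.88 F4008
M5
G0 X59.45 Y81.36
M3 S234
G01 X137.44 Y70.75 F4008
G01 X50.80 Y209.17
G01 X24.87 Y8.68
G01 X63.99 Y5.76
G01 X131.36 Y14.52
G01 X59.45 Y81.36
M5
G0 X0.00 Y0.00

1 u = 1 mm; y_m = 228.50 − y.

[1] `<path>` regular polygon, #0000ff→engrave S234 F4008: (67.55,26.18) → (76.50,17.01) → (64.08,13.84) → (67.55,26.18) (closed)

[2] `<path>` line segment, #0000ff→engrave S234 F4008: (150.96,106.56) → (27.19,104.88)

[3] `<polygon>` closed polygon, #0000ff→engrave S234 F4008: (59.45,81.36) → (137.44,70.75) → (50.80,209.17) → (24.87,8.68) → (63.99,5.76) → (131.36,14.52) → (59.45,81.36) (closed)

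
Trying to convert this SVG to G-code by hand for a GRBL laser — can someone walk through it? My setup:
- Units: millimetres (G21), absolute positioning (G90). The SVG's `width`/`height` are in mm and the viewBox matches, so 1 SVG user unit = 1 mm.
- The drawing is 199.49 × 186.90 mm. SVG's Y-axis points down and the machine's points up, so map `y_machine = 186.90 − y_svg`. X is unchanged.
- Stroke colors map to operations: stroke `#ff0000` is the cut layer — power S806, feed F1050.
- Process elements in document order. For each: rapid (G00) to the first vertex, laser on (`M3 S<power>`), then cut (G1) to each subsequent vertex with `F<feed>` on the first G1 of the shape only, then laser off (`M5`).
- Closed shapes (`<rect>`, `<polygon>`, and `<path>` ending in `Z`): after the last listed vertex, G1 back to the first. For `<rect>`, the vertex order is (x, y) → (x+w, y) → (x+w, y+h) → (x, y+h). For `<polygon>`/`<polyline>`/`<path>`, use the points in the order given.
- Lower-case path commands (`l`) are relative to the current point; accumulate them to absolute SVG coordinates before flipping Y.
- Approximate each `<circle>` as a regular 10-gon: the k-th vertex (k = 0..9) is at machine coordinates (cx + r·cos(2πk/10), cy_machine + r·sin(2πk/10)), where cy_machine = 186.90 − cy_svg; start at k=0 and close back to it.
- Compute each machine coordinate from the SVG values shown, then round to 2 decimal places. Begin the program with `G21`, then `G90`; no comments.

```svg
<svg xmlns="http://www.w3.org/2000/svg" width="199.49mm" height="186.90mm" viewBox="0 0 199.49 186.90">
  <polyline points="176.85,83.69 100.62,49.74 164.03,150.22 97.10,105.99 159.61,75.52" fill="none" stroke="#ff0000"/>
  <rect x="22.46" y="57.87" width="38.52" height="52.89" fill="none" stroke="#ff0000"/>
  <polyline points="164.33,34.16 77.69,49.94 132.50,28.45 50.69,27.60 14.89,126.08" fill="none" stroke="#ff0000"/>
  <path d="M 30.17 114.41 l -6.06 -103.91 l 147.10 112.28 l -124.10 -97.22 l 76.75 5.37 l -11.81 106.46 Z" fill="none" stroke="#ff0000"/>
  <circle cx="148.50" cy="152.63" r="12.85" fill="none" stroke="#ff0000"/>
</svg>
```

G21
G90
G00 X176.85 Y103.21
M3 S806
G1 X100.62 Y137.16 F1050
G1 X164.03 Y36.68
G1 X97.10 Y80.91
G1 X159.61 Y111.38
M5
G00 X22.46 Y129.03
M3 S806
G1 X60.98 Y129.03 F1050
G1 X60.98 Y76.14
G1 X22.46 Y76.14
G1 X22.46 Y129.03
M5
G00 X164.33 Y152.74
M3 S806
G1 X77.69 Y136.96 F1050
G1 X132.50 Y158.45
G1 X50.69 Y159.30
G1 X14.89 Y60.82
M5
G00 X30.17 Y72.49
M3 S806
G1 X24.11 Y176.40 F1050
G1 X171.21 Y64.12
G1 X47.11 Y161.34
G1 X123.86 Y155.97
G1 X112.05 Y49.51
G1 X30.17 Y72.49
M5
G00 X161.35 Y34.27
M3 S806
G1 X158.90 Y41.82 F1050
G1 X152.47 Y46.49
G1 X144.53 Y46.49
G1 X138.10 Y41.82
G1 X135.65 Y34.27
G1 X138.10 Y26.72
G1 X144.53 Y22.05
G1 X152.47 Y22.05
G1 X158.90 Y26.72
G1 X161.35 Y34.27
M5

1 u = 1 mm; y_m = 186.90 − y.

[1] `<polyline>` open polyline, #ff0000→cut S806 F1050: (176.85,103.21) → (100.62,137.16) → (164.03,36.68) → (97.10,80.91) → (159.61,111.38)

[2] `<rect>` rectangle, #ff0000→cut S806 F1050: (22.46,129.03) → (60.98,129.03) → (60.98,76.14) → (22.46,76.14) → (22.46,129.03) (closed)

[3] `<polyline>` open polyline, #ff0000→cut S806 F1050: (164.33,152.74) → (77.69,136.96) → (132.50,158.45) → (50.69,159.30) → (14.89,60.82)

[4] `<path>` closed polygon, #ff0000→cut S806 F1050: (30.17,72.49) → (24.11,176.40) → (171.21,64.12) → (47.11,161.34) → (123.86,155.97) → (112.05,49.51) → (30.17,72.49) (closed)

[5] `<circle>` circle, #ff0000→cut S806 F1050: (161.35,34.27) → (158.90,41.82) → (152.47,46.49) → (144.53,46.49) → (138.10,41.82) → (135.65,34.27) → (138.10,26.72) → (144.53,22.05) → (152.47,22.05) → (158.90,26.72) → (161.35,34.27) (closed)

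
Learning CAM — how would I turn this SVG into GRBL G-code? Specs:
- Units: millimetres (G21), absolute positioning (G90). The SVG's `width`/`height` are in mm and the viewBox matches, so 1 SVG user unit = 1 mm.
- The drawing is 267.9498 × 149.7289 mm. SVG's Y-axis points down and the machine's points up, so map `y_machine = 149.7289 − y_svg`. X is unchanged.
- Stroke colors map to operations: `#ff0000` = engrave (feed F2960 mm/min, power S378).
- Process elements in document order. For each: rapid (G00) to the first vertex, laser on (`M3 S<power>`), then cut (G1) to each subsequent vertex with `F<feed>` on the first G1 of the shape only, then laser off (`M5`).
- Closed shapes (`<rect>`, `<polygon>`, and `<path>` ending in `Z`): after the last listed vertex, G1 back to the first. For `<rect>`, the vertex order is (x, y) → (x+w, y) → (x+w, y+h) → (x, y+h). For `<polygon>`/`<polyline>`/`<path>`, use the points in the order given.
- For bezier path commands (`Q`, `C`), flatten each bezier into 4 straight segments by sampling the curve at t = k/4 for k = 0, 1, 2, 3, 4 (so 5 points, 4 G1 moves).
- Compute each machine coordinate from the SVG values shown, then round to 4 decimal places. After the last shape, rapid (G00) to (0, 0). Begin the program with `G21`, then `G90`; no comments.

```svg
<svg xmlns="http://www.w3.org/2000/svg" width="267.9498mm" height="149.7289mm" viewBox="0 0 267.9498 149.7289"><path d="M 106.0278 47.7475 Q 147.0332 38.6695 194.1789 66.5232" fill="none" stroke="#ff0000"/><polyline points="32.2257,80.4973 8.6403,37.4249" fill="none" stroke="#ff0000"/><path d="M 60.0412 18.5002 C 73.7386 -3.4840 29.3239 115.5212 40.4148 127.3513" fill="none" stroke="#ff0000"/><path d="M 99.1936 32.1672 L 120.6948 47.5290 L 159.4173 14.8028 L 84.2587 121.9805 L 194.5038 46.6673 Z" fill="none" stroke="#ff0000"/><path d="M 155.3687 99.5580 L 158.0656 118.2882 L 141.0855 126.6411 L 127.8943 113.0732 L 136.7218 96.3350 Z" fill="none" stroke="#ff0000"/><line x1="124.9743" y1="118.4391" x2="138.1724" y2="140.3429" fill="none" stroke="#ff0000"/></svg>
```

Since the viewBox matches the mm dimensions, user units are millimetres directly. The only transform is the Y-flip y_m = 149.7289 − y_svg.

Shape 1 is a quadratic bezier drawn with `<path>`. Its stroke #ff0000 means engrave at S378, F2960. After flipping Y the toolpath is (106.0278,101.9814) → (126.9143,104.2122) → (148.5683,101.8265) → (170.9898,94.8243) → (194.1789,83.2057).

Shape 2 is a line segment drawn with `<polyline>`. Its stroke #ff0000 means engrave at S378, F2960. After flipping Y the toolpath is (32.2257,69.2316) → (8.6403,112.3040).

Shape 3 is a cubic bezier drawn with `<path>`. Its stroke #ff0000 means engrave at S378, F2960. After flipping Y the toolpath is (60.0412,131.2287) → (61.1935,125.1589) → (51.2054,89.4835) → (40.7286,47.4679) → (40.4148,22.3776).

Shape 4 is a closed polygon drawn with `<path>`. Its stroke #ff0000 means engrave at S378, F2960. After flipping Y the toolpath is (99.1936,117.5617) → (120.6948,102.1999) → (159.4173,134.9261) → (84.2587,27.7484) → (194.5038,103.0616) → (99.1936,117.5617), returning to the start.

Shape 5 is a regular polygon drawn with `<path>`. Its stroke #ff0000 means engrave at S378, F2960. After flipping Y the toolpath is (155.3687,50.1709) → (158.0656,31.4407) → (141.0855,23.0878) → (127.8943,36.6557) → (136.7218,53.3939) → (155.3687,50.1709), returning to the start.

Shape 6 is a line segment drawn with `<line>`. Its stroke #ff0000 means engrave at S378, F2960. After flipping Y the toolpath is (124.9743,31.2898) → (138.1724,9.3860).

G21
G90
G00 X106.0278 Y101.9814
M3 S378
G1 X126.9143 Y104.2122 F2960
G1 X148.5683 Y101.8265
G1 X170.9898 Y94.8243
G1 X194.1789 Y83.2057
M5
G00 X32.2257 Y69.2316
M3 S378
G1 X8.6403 Y112.3040 F2960
M5
G00 X60.0412 Y131.2287
M3 S378
G1 X61.1935 Y125.1589 F2960
G1 X51.2054 Y89.4835
G1 X40.7286 Y47.4679
G1 X40.4148 Y22.3776
M5
G00 X99.1936 Y117.5617
M3 S378
G1 X120.6948 Y102.1999 F2960
G1 X159.4173 Y134.9261
G1 X84.2587 Y27.7484
G1 X194.5038 Y103.0616
G1 X99.1936 Y117.5617
M5
G00 X155.3687 Y50.1709
M3 S378
G1 X158.0656 Y31.4407 F2960
G1 X141.0855 Y23.0878
G1 X127.8943 Y36.6557
G1 X136.7218 Y53.3939
G1 X155.3687 Y50.1709
M5
G00 X124.9743 Y31.2898
M3 S378
G1 X138.1724 Y9.3860 F2960
M5
G00 X0.0000 Y0.0000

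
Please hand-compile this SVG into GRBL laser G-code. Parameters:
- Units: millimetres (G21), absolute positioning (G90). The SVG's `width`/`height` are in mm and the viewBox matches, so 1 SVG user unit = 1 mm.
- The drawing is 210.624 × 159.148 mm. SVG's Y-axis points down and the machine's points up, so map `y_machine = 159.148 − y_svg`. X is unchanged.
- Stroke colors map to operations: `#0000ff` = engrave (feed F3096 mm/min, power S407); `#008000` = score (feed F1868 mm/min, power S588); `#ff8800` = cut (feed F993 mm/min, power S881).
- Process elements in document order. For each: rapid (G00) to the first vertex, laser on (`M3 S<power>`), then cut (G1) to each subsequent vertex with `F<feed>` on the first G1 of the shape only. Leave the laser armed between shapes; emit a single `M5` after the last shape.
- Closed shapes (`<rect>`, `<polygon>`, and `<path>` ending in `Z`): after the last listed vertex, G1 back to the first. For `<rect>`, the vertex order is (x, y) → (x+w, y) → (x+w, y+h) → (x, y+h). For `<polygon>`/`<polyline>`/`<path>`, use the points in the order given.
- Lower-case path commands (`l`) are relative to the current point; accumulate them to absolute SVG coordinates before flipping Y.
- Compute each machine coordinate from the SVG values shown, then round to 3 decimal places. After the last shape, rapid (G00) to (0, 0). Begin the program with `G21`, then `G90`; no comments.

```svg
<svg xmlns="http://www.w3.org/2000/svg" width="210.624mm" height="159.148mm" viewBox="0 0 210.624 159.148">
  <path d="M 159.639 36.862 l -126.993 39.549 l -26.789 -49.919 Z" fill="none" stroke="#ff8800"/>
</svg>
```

G21
G90
G00 X159.639 Y122.286
M3 S881
G1 X32.646 Y82.737 F993
G1 X5.857 Y132.656
G1 X159.639 Y122.286
M5
G00 X0.000 Y0.000

1 u = 1 mm; y_m = 159.148 − y.

[1] `<path>` closed polygon, #ff8800→cut S881 F993: (159.639,122.286) → (32.646,82.737) → (5.857,132.656) → (159.639,122.286) (closed)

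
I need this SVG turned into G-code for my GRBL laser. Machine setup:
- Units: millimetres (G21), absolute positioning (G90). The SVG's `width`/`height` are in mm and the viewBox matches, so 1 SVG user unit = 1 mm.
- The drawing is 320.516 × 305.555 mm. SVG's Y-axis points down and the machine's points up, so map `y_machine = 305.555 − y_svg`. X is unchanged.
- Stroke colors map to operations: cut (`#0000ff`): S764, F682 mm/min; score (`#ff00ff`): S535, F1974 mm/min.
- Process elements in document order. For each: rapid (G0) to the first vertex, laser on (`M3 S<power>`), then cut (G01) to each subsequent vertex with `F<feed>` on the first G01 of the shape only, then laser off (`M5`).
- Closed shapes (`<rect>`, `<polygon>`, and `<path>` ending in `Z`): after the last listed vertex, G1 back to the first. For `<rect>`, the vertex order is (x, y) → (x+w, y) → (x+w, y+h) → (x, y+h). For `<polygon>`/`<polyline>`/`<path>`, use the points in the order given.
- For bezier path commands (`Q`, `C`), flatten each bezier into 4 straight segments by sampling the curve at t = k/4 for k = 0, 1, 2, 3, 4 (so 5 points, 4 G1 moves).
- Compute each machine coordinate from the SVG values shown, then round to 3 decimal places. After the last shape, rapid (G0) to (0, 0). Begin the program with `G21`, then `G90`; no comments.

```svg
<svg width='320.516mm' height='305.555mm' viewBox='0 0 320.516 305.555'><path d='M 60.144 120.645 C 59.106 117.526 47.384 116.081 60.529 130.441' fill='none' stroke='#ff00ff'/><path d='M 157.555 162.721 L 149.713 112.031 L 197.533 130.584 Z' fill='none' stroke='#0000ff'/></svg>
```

G21
G90
G0 X60.144 Y184.910
M3 S535
G01 X57.918 Y186.715 F1974
G01 X55.018 Y186.567
G01 X54.777 Y183.141
G01 X60.529 Y175.114
M5
G0 X157.555 Y142.834
M3 S764
G01 X149.713 Y193.524 F682
G01 X197.533 Y174.971
G01 X157.555 Y142.834
M5
G0 X0.000 Y0.000

viewBox `0 0 320.516 305.555` with mm width/height → 1 unit = 1 mm. Flip: y_m = 305.555 − y_svg.

**Shape 1** — `<path>` cubic bezier, stroke `#ff00ff` → score (S535, F1974). Control points (SVG): P0=(60.144,120.645), P1=(59.106,117.526), P2=(47.384,116.081), P3=(60.529,130.441); sampled at t=k/4. Machine vertices: (60.144,184.910) → (57.918,186.715) → (55.018,186.567) → (54.777,183.141) → (60.529,175.114). Open path.

**Shape 2** — `<path>` regular polygon, stroke `#0000ff` → cut (S764, F682). Machine vertices: (157.555,142.834) → (149.713,193.524) → (197.533,174.971) → (157.555,142.834). Closed: final G1 returns to the first vertex.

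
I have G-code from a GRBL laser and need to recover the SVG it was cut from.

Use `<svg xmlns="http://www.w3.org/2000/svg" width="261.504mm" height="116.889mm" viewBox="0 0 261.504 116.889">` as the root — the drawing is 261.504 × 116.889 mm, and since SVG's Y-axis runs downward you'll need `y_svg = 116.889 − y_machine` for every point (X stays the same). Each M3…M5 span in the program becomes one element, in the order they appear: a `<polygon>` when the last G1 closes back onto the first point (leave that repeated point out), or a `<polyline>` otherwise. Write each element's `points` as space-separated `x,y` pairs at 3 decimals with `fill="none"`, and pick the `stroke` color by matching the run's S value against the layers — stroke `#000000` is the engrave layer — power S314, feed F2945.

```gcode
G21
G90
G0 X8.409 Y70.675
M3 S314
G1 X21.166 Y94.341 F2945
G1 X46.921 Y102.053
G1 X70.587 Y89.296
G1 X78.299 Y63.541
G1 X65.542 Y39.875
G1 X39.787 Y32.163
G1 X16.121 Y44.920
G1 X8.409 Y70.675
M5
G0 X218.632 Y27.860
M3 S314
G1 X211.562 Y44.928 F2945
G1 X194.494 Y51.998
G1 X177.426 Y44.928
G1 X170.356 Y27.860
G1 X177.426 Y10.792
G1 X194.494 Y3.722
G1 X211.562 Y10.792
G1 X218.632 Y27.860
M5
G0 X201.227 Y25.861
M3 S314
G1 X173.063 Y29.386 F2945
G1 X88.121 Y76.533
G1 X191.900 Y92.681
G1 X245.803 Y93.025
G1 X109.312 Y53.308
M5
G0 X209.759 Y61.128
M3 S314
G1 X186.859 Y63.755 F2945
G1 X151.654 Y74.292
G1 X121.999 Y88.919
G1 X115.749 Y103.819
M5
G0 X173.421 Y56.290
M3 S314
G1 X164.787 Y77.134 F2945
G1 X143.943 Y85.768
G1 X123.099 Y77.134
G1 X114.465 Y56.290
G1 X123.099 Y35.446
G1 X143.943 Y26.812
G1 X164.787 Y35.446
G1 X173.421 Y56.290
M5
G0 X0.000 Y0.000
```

<svg xmlns="http://www.w3.org/2000/svg" width="261.504mm" height="116.889mm" viewBox="0 0 261.504 116.889">
  <polygon points="8.409,46.214 21.166,22.548 46.921,14.836 70.587,27.593 78.299,53.348 65.542,77.014 39.787,84.726 16.121,71.969" fill="none" stroke="#000000"/>
  <polygon points="218.632,89.029 211.562,71.961 194.494,64.891 177.426,71.961 170.356,89.029 177.426,106.097 194.494,113.167 211.562,106.097" fill="none" stroke="#000000"/>
  <polyline points="201.227,91.028 173.063,87.503 88.121,40.356 191.900,24.208 245.803,23.864 109.312,63.581" fill="none" stroke="#000000"/>
  <polyline points="209.759,55.761 186.859,53.134 151.654,42.597 121.999,27.970 115.749,13.070" fill="none" stroke="#000000"/>
  <polygon points="173.421,60.599 164.787,39.755 143.943,31.121 123.099,39.755 114.465,60.599 123.099,81.443 143.943,90.077 164.787,81.443" fill="none" stroke="#000000"/>
</svg>

Machine Y-up, SVG Y-down with viewBox height 116.889, so y_svg = 116.889 − y_machine; X carries over. Every run uses S314, so all elements get stroke `#000000` (engrave).

Run 1: The run returns to its start, so emit a `<polygon>` with points (Y-flipped): 8.409,46.214 21.166,22.548 46.921,14.836 70.587,27.593 78.299,53.348 65.542,77.014 39.787,84.726 16.121,71.969.

Run 2: The run returns to its start, so emit a `<polygon>` with points (Y-flipped): 218.632,89.029 211.562,71.961 194.494,64.891 177.426,71.961 170.356,89.029 177.426,106.097 194.494,113.167 211.562,106.097.

Run 3: The run is open, so emit a `<polyline>` with points (Y-flipped): 201.227,91.028 173.063,87.503 88.121,40.356 191.900,24.208 245.803,23.864 109.312,63.581.

Run 4: The run is open, so emit a `<polyline>` with points (Y-flipped): 209.759,55.761 186.859,53.134 151.654,42.597 121.999,27.970 115.749,13.070.

Run 5: The run returns to its start, so emit a `<polygon>` with points (Y-flipped): 173.421,60.599 164.787,39.755 143.943,31.121 123.099,39.755 114.465,60.599 123.099,81.443 143.943,90.077 164.787,81.443.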